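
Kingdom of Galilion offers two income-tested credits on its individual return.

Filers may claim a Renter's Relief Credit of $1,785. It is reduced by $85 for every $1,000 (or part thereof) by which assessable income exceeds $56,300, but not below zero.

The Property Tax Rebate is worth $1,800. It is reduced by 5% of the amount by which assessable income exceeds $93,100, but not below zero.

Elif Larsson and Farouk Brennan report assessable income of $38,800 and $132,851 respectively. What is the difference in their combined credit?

Elif ($38,800): Renter's Relief Credit: $38,800 is at or below the $56,300 threshold, so the full $1,785 applies. Property Tax Rebate: $38,800 is at or below the $93,100 threshold, so the full $1,800 applies. total $1,785 + $1,800 = $3,585
Farouk ($132,851): Renter's Relief Credit: income exceeds $56,300 by $76,551 → 77 increments × $85 = $6,545 ≥ base, so the credit is $0. Property Tax Rebate: 5% of the $39,751 excess over $93,100 is $1,987.55 ≥ base, so the credit is $0. total $0 + $0 = $0
Difference: |$3,585 − $0| = $3,585.

$3,585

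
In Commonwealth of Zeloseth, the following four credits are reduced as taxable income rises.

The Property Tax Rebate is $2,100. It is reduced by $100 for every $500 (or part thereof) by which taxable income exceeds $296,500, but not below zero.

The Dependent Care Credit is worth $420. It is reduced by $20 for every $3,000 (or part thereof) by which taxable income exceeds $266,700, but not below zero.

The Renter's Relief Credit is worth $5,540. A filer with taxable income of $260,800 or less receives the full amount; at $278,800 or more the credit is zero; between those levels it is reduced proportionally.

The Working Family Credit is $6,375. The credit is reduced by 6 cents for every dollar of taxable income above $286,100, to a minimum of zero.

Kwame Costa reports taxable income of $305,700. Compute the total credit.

Property Tax Rebate: income exceeds $296,500 by $9,200, which is 19 full-or-partial $500 increments; reduction = 19 × $100 = $1,900, leaving $200.
Dependent Care Credit: income exceeds $266,700 by $39,000, which is 13 full-or-partial $3,000 increments; reduction = 13 × $20 = $260, leaving $160.
Renter's Relief Credit: $305,700 is at or above $278,800, so the credit is $0.
Working Family Credit: 6% of the $19,600 excess over $286,100 is $1,176; credit = $6,375 − $1,176 = $5,199.
Total: $200 + $160 + $0 + $5,199 = $5,559.

$5,559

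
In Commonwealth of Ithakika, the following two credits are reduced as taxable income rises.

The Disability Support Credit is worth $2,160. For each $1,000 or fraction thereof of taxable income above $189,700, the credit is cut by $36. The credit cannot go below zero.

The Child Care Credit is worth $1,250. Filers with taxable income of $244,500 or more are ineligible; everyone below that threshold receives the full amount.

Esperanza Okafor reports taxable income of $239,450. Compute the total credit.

Disability Support Credit: income exceeds $189,700 by $49,750, which is 50 full-or-partial $1,000 increments; reduction = 50 × $36 = $1,800, leaving $360.
Child Care Credit: $239,450 is below the $244,500 cutoff, so the full $1,250 applies.
Total: $360 + $1,250 = $1,610.

$1,610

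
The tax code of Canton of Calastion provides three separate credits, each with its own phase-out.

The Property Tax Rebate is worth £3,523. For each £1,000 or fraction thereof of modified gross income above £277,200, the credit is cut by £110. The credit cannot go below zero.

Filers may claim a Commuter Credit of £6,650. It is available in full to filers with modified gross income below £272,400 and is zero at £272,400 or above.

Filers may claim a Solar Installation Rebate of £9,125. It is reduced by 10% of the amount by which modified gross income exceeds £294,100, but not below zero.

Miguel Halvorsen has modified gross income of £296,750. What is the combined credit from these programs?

Property Tax Rebate: income exceeds £277,200 by £19,550, which is 20 full-or-partial £1,000 increments; reduction = 20 × £110 = £2,200, leaving £1,323.
Commuter Credit: £296,750 meets or exceeds the £272,400 cutoff, so the credit is £0.
Solar Installation Rebate: 10% of the £2,650 excess over £294,100 is £265; credit = £9,125 − £265 = £8,860.
Total: £1,323 + £0 + £8,860 = £10,183.

£10,183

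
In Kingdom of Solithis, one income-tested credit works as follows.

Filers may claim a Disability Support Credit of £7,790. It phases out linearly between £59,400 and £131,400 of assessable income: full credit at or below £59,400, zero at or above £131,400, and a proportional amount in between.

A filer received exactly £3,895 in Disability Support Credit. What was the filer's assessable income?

£95,400

£3,895 is 3,895/7,790 of the full £7,790, so 3,895/7,790 of the £72,000 range has been used: income = £59,400 + £72,000 × 3,895/7,790 = £95,400.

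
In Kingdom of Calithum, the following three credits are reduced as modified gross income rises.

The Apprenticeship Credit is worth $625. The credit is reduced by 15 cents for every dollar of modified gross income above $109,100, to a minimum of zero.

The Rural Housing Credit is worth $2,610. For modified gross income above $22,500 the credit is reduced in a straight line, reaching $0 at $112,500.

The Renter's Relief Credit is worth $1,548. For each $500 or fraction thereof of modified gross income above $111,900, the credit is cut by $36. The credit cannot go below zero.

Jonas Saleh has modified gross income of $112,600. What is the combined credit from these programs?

Apprenticeship Credit: 15% of the $3,500 excess over $109,100 is $525; credit = $625 − $525 = $100.
Rural Housing Credit: $112,600 is at or above $112,500, so the credit is $0.
Renter's Relief Credit: income exceeds $111,900 by $700, which is 2 full-or-partial $500 increments; reduction = 2 × $36 = $72, leaving $1,476.
Total: $100 + $0 + $1,476 = $1,576.

$1,576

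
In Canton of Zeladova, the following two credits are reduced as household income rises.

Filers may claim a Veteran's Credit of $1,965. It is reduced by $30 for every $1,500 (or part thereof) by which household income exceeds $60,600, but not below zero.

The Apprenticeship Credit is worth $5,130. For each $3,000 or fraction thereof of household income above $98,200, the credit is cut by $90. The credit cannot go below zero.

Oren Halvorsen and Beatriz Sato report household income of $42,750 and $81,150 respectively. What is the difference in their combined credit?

$420

Oren ($42,750): Veteran's Credit: $42,750 is at or below the $60,600 threshold, so the full $1,965 applies. Apprenticeship Credit: $42,750 is at or below the $98,200 threshold, so the full $5,130 applies. total $1,965 + $5,130 = $7,095
Beatriz ($81,150): Veteran's Credit: income exceeds $60,600 by $20,550, which is 14 full-or-partial $1,500 increments; reduction = 14 × $30 = $420, leaving $1,545. Apprenticeship Credit: $81,150 is at or below the $98,200 threshold, so the full $5,130 applies. total $1,545 + $5,130 = $6,675
Difference: |$7,095 − $6,675| = $420.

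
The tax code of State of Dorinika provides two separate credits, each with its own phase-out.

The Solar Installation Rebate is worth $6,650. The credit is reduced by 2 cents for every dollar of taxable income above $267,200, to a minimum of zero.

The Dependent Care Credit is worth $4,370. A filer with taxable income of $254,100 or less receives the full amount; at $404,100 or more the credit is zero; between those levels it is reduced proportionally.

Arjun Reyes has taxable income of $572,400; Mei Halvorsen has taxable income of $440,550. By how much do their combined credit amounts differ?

$2,637

Arjun ($572,400): Solar Installation Rebate: 2% of the $305,200 excess over $267,200 is $6,104; credit = $6,650 − $6,104 = $546. Dependent Care Credit: $572,400 is at or above $404,100, so the credit is $0. total $546 + $0 = $546
Mei ($440,550): Solar Installation Rebate: 2% of the $173,350 excess over $267,200 is $3,467; credit = $6,650 − $3,467 = $3,183. Dependent Care Credit: $440,550 is at or above $404,100, so the credit is $0. total $3,183 + $0 = $3,183
Difference: |$546 − $3,183| = $2,637.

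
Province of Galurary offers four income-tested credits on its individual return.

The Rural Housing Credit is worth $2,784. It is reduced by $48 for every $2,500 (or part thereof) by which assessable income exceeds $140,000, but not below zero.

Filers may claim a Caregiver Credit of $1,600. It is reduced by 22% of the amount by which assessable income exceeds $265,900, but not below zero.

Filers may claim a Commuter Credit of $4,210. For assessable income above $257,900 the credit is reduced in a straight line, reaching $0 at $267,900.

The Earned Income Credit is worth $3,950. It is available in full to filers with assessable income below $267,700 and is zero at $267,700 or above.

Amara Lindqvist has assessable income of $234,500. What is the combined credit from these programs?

$10,720

Rural Housing Credit: income exceeds $140,000 by $94,500, which is 38 full-or-partial $2,500 increments; reduction = 38 × $48 = $1,824, leaving $960.
Caregiver Credit: $234,500 is at or below the $265,900 threshold, so the full $1,600 applies.
Commuter Credit: $234,500 is at or below the $257,900 threshold, so the full $4,210 applies.
Earned Income Credit: $234,500 is below the $267,700 cutoff, so the full $3,950 applies.
Total: $960 + $1,600 + $4,210 + $3,950 = $10,720.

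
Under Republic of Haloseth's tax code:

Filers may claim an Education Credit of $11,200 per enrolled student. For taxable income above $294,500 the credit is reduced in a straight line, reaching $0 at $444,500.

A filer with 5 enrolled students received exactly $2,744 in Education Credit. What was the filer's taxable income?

$437,150

Full credit = 5 × $11,200 = $56,000.
$2,744 is 2,744/56,000 of the full $56,000, so 53,256/56,000 of the $150,000 range has been used: income = $294,500 + $150,000 × 53,256/56,000 = $437,150.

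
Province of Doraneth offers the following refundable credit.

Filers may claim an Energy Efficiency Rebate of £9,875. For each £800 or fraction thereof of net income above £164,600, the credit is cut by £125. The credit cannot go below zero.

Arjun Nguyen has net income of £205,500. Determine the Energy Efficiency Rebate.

Energy Efficiency Rebate: income exceeds £164,600 by £40,900, which is 52 full-or-partial £800 increments; reduction = 52 × £125 = £6,500, leaving £3,375.

£3,375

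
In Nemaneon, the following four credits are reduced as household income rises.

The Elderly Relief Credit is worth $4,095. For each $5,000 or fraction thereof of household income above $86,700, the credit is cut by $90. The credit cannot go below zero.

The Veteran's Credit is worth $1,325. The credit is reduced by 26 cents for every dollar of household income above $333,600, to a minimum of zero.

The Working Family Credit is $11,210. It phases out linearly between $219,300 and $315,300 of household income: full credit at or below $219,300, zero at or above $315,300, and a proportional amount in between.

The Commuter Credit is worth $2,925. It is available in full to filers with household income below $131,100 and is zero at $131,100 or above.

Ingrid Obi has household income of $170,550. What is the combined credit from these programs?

Elderly Relief Credit: income exceeds $86,700 by $83,850, which is 17 full-or-partial $5,000 increments; reduction = 17 × $90 = $1,530, leaving $2,565.
Veteran's Credit: $170,550 is at or below the $333,600 threshold, so the full $1,325 applies.
Working Family Credit: $170,550 is at or below the $219,300 threshold, so the full $11,210 applies.
Commuter Credit: $170,550 meets or exceeds the $131,100 cutoff, so the credit is $0.
Total: $2,565 + $1,325 + $11,210 + $0 = $15,100.

$15,100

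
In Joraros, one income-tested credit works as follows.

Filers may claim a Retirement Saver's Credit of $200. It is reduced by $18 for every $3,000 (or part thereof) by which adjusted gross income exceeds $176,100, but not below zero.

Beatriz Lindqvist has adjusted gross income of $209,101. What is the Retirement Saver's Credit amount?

Retirement Saver's Credit: income exceeds $176,100 by $33,001 → 12 increments × $18 = $216 ≥ base, so the credit is $0.

$0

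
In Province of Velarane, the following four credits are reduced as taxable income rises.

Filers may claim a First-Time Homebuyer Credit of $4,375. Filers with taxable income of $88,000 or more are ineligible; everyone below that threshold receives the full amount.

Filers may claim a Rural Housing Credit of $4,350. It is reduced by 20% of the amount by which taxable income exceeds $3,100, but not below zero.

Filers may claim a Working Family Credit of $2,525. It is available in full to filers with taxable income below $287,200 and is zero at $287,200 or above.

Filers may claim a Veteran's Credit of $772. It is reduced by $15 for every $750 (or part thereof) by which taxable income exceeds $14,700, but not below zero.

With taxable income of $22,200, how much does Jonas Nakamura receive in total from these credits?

First-Time Homebuyer Credit: $22,200 is below the $88,000 cutoff, so the full $4,375 applies.
Rural Housing Credit: 20% of the $19,100 excess over $3,100 is $3,820; credit = $4,350 − $3,820 = $530.
Working Family Credit: $22,200 is below the $287,200 cutoff, so the full $2,525 applies.
Veteran's Credit: income exceeds $14,700 by $7,500, which is 10 full-or-partial $750 increments; reduction = 10 × $15 = $150, leaving $622.
Total: $4,375 + $530 + $2,525 + $622 = $8,052.

$8,052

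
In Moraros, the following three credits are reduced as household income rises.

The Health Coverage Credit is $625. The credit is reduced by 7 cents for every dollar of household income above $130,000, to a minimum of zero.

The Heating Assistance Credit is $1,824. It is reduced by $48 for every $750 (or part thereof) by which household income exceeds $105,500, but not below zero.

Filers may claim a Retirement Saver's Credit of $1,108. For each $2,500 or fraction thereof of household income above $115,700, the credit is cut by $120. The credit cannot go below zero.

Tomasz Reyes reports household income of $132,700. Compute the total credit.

Health Coverage Credit: 7% of the $2,700 excess over $130,000 is $189; credit = $625 − $189 = $436.
Heating Assistance Credit: income exceeds $105,500 by $27,200, which is 37 full-or-partial $750 increments; reduction = 37 × $48 = $1,776, leaving $48.
Retirement Saver's Credit: income exceeds $115,700 by $17,000, which is 7 full-or-partial $2,500 increments; reduction = 7 × $120 = $840, leaving $268.
Total: $436 + $48 + $268 = $752.

$752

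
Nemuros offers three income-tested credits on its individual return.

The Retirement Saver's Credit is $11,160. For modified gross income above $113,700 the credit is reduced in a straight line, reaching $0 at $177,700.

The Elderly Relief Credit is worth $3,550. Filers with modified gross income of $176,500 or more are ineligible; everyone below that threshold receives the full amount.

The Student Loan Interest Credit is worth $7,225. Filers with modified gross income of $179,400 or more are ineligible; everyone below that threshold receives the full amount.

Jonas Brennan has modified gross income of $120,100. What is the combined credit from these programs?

$20,819

Retirement Saver's Credit: $120,100 is $6,400 into a $64,000 phase-out range, leaving 57,600/64,000 of the credit: $11,160 × 57,600/64,000 = $10,044.
Elderly Relief Credit: $120,100 is below the $176,500 cutoff, so the full $3,550 applies.
Student Loan Interest Credit: $120,100 is below the $179,400 cutoff, so the full $7,225 applies.
Total: $10,044 + $3,550 + $7,225 = $20,819.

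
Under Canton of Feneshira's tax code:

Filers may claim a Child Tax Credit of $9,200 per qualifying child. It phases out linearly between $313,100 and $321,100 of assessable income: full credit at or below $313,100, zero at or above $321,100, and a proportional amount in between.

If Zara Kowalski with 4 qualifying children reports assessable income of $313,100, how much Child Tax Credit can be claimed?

$36,800

Child Tax Credit: base = 4 × $9,200 = $36,800. $313,100 is at or below the $313,100 threshold, so the full $36,800 applies.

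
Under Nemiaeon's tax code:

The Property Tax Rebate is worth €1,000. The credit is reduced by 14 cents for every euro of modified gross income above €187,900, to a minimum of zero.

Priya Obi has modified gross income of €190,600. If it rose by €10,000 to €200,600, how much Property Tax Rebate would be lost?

€622

At €190,600 — 14% of the €2,700 excess over €187,900 is €378; credit = €1,000 − €378 = €622.
At €200,600 — 14% of the €12,700 excess over €187,900 is €1,778 ≥ base, so the credit is €0.
Lost: €622 − €0 = €622.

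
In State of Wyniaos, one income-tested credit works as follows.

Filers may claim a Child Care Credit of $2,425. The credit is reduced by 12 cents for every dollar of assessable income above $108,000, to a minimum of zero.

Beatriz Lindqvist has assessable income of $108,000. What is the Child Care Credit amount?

$2,425

Child Care Credit: $108,000 is at or below the $108,000 threshold, so the full $2,425 applies.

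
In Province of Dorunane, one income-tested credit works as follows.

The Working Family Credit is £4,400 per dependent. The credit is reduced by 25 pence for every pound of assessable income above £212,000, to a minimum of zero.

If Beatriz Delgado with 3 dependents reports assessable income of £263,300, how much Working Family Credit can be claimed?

£375

Working Family Credit: base = 3 × £4,400 = £13,200. 25% of the £51,300 excess over £212,000 is £12,825; credit = £13,200 − £12,825 = £375.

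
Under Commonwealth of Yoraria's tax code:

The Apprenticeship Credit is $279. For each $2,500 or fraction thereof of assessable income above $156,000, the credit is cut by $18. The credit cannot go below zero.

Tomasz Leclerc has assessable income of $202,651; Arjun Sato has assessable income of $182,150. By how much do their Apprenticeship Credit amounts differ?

Tomasz ($202,651): Apprenticeship Credit: income exceeds $156,000 by $46,651 → 19 increments × $18 = $342 ≥ base, so the credit is $0.
Arjun ($182,150): Apprenticeship Credit: income exceeds $156,000 by $26,150, which is 11 full-or-partial $2,500 increments; reduction = 11 × $18 = $198, leaving $81.
Difference: |$0 − $81| = $81.

$81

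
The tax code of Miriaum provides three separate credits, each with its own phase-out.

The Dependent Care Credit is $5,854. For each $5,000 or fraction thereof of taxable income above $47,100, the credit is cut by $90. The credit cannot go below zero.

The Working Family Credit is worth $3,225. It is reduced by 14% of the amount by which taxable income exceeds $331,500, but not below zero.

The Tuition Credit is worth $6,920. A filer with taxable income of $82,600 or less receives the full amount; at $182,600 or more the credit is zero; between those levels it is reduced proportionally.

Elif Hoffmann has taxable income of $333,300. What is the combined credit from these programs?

Dependent Care Credit: income exceeds $47,100 by $286,200, which is 58 full-or-partial $5,000 increments; reduction = 58 × $90 = $5,220, leaving $634.
Working Family Credit: 14% of the $1,800 excess over $331,500 is $252; credit = $3,225 − $252 = $2,973.
Tuition Credit: $333,300 is at or above $182,600, so the credit is $0.
Total: $634 + $2,973 + $0 = $3,607.

$3,607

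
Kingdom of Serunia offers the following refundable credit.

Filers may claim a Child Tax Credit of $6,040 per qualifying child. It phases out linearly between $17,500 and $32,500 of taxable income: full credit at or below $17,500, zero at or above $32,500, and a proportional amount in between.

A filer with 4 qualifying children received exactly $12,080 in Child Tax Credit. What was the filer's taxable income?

Full credit = 4 × $6,040 = $24,160.
$12,080 is 12,080/24,160 of the full $24,160, so 12,080/24,160 of the $15,000 range has been used: income = $17,500 + $15,000 × 12,080/24,160 = $25,000.

$25,000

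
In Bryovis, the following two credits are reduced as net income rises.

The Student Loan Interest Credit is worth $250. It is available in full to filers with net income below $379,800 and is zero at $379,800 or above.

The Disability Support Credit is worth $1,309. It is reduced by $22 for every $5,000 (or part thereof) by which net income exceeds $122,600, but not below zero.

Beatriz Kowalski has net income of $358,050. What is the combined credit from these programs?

$503

Student Loan Interest Credit: $358,050 is below the $379,800 cutoff, so the full $250 applies.
Disability Support Credit: income exceeds $122,600 by $235,450, which is 48 full-or-partial $5,000 increments; reduction = 48 × $22 = $1,056, leaving $253.
Total: $250 + $253 = $503.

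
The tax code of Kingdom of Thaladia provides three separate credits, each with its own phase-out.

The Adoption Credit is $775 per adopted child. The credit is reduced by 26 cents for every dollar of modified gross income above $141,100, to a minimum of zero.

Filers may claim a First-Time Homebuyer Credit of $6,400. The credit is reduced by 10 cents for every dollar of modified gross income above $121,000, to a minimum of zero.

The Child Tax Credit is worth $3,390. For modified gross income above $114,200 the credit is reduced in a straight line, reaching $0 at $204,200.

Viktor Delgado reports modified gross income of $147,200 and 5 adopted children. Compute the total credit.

$8,216

Adoption Credit: base = 5 × $775 = $3,875. 26% of the $6,100 excess over $141,100 is $1,586; credit = $3,875 − $1,586 = $2,289.
First-Time Homebuyer Credit: 10% of the $26,200 excess over $121,000 is $2,620; credit = $6,400 − $2,620 = $3,780.
Child Tax Credit: $147,200 is $33,000 into a $90,000 phase-out range, leaving 57,000/90,000 of the credit: $3,390 × 57,000/90,000 = $2,147.
Total: $2,289 + $3,780 + $2,147 = $8,216.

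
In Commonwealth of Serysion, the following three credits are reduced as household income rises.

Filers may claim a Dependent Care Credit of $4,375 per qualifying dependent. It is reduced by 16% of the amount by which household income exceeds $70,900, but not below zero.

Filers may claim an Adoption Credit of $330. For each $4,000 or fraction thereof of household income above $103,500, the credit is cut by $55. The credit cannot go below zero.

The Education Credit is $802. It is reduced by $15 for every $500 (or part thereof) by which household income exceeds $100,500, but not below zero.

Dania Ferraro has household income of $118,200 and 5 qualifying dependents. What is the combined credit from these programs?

$14,679

Dependent Care Credit: base = 5 × $4,375 = $21,875. 16% of the $47,300 excess over $70,900 is $7,568; credit = $21,875 − $7,568 = $14,307.
Adoption Credit: income exceeds $103,500 by $14,700, which is 4 full-or-partial $4,000 increments; reduction = 4 × $55 = $220, leaving $110.
Education Credit: income exceeds $100,500 by $17,700, which is 36 full-or-partial $500 increments; reduction = 36 × $15 = $540, leaving $262.
Total: $14,307 + $110 + $262 = $14,679.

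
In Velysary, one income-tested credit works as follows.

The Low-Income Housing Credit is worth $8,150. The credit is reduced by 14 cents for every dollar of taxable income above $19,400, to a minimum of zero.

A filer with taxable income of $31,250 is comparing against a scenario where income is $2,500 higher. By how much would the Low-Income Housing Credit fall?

$350

At $31,250 — 14% of the $11,850 excess over $19,400 is $1,659; credit = $8,150 − $1,659 = $6,491.
At $33,750 — 14% of the $14,350 excess over $19,400 is $2,009; credit = $8,150 − $2,009 = $6,141.
Lost: $6,491 − $6,141 = $350.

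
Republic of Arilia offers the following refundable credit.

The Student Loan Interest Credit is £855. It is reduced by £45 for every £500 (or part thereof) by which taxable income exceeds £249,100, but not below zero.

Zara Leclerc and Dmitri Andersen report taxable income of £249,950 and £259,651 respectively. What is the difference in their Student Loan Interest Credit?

£765

Zara (£249,950): Student Loan Interest Credit: income exceeds £249,100 by £850, which is 2 full-or-partial £500 increments; reduction = 2 × £45 = £90, leaving £765.
Dmitri (£259,651): Student Loan Interest Credit: income exceeds £249,100 by £10,551 → 22 increments × £45 = £990 ≥ base, so the credit is £0.
Difference: |£765 − £0| = £765.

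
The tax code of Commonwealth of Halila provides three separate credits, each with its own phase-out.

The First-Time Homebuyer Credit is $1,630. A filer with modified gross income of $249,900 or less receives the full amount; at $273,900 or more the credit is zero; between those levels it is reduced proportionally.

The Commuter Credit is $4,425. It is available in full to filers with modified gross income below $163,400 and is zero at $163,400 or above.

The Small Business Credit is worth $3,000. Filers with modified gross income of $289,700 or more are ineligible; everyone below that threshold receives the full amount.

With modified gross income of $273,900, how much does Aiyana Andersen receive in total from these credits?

First-Time Homebuyer Credit: $273,900 is at or above $273,900, so the credit is $0.
Commuter Credit: $273,900 meets or exceeds the $163,400 cutoff, so the credit is $0.
Small Business Credit: $273,900 is below the $289,700 cutoff, so the full $3,000 applies.
Total: $0 + $0 + $3,000 = $3,000.

$3,000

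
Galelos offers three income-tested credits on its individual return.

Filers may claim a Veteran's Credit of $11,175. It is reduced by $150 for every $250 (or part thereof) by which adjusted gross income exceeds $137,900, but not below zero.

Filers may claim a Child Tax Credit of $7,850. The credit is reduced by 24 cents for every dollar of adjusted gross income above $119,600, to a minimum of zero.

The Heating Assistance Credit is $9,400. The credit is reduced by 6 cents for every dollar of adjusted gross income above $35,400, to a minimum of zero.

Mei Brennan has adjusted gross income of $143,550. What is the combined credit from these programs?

$12,738

Veteran's Credit: income exceeds $137,900 by $5,650, which is 23 full-or-partial $250 increments; reduction = 23 × $150 = $3,450, leaving $7,725.
Child Tax Credit: 24% of the $23,950 excess over $119,600 is $5,748; credit = $7,850 − $5,748 = $2,102.
Heating Assistance Credit: 6% of the $108,150 excess over $35,400 is $6,489; credit = $9,400 − $6,489 = $2,911.
Total: $7,725 + $2,102 + $2,911 = $12,738.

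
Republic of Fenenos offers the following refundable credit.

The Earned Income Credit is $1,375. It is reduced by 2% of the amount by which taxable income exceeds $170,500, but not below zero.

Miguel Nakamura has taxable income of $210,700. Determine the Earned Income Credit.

$571

Earned Income Credit: 2% of the $40,200 excess over $170,500 is $804; credit = $1,375 − $804 = $571.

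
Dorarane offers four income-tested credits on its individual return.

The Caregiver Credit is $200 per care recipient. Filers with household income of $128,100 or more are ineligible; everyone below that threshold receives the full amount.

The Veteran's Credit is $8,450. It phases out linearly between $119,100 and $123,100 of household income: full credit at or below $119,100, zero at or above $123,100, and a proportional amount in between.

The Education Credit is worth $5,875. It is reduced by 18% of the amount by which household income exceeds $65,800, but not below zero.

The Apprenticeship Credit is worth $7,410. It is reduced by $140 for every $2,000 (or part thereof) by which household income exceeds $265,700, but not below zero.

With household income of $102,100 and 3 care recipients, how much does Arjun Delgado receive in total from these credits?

$16,460

Caregiver Credit: base = 3 × $200 = $600. $102,100 is below the $128,100 cutoff, so the full $600 applies.
Veteran's Credit: $102,100 is at or below the $119,100 threshold, so the full $8,450 applies.
Education Credit: 18% of the $36,300 excess over $65,800 is $6,534 ≥ base, so the credit is $0.
Apprenticeship Credit: $102,100 is at or below the $265,700 threshold, so the full $7,410 applies.
Total: $600 + $8,450 + $0 + $7,410 = $16,460.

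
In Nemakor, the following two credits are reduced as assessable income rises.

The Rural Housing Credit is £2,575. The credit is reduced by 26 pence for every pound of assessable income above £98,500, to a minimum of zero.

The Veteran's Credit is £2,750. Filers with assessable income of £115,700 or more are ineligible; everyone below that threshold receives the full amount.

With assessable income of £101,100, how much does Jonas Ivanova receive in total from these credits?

Rural Housing Credit: 26% of the £2,600 excess over £98,500 is £676; credit = £2,575 − £676 = £1,899.
Veteran's Credit: £101,100 is below the £115,700 cutoff, so the full £2,750 applies.
Total: £1,899 + £2,750 = £4,649.

£4,649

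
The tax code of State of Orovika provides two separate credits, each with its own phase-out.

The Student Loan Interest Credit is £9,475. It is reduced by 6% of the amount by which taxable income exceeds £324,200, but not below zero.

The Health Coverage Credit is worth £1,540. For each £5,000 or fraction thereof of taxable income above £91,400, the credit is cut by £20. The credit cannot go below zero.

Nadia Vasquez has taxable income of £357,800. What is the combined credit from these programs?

Student Loan Interest Credit: 6% of the £33,600 excess over £324,200 is £2,016; credit = £9,475 − £2,016 = £7,459.
Health Coverage Credit: income exceeds £91,400 by £266,400, which is 54 full-or-partial £5,000 increments; reduction = 54 × £20 = £1,080, leaving £460.
Total: £7,459 + £460 = £7,919.

£7,919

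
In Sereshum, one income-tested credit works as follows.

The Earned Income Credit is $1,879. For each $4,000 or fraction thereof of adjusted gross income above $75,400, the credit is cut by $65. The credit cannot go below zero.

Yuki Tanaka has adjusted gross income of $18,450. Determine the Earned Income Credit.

Earned Income Credit: $18,450 is at or below the $75,400 threshold, so the full $1,879 applies.

$1,879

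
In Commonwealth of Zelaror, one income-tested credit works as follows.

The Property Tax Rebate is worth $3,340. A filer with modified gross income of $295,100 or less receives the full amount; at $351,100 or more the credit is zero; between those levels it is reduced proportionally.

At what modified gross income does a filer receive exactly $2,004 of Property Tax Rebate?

$317,500

$2,004 is 2,004/3,340 of the full $3,340, so 1,336/3,340 of the $56,000 range has been used: income = $295,100 + $56,000 × 1,336/3,340 = $317,500.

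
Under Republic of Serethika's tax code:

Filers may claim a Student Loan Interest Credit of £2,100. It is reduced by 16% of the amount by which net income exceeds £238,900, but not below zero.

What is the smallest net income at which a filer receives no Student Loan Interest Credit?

The credit falls by 16% of each pound above £238,900, so it reaches zero when the excess is £2,100 / 16% = £13,125: income = £238,900 + £13,125 = £252,025.

£252,025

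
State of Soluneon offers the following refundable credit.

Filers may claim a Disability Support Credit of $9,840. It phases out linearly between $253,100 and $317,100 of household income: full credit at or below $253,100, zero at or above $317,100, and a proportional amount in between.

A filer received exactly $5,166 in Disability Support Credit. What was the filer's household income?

$5,166 is 5,166/9,840 of the full $9,840, so 4,674/9,840 of the $64,000 range has been used: income = $253,100 + $64,000 × 4,674/9,840 = $283,500.

$283,500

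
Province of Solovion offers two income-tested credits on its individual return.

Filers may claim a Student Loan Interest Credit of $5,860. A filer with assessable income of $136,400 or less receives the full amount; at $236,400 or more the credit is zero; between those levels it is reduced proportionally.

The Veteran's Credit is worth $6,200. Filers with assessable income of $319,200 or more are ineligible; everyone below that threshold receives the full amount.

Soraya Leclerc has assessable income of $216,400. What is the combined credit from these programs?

Student Loan Interest Credit: $216,400 is $80,000 into a $100,000 phase-out range, leaving 20,000/100,000 of the credit: $5,860 × 20,000/100,000 = $1,172.
Veteran's Credit: $216,400 is below the $319,200 cutoff, so the full $6,200 applies.
Total: $1,172 + $6,200 = $7,372.

$7,372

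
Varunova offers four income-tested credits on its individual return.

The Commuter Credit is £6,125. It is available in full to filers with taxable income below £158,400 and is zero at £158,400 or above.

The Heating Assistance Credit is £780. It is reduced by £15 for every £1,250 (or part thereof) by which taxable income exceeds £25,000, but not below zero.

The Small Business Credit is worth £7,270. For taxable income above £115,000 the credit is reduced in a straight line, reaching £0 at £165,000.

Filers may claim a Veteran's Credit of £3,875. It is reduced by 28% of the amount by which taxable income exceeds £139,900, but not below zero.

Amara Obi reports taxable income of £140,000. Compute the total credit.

£13,607

Commuter Credit: £140,000 is below the £158,400 cutoff, so the full £6,125 applies.
Heating Assistance Credit: income exceeds £25,000 by £115,000 → 92 increments × £15 = £1,380 ≥ base, so the credit is £0.
Small Business Credit: £140,000 is £25,000 into a £50,000 phase-out range, leaving 25,000/50,000 of the credit: £7,270 × 25,000/50,000 = £3,635.
Veteran's Credit: 28% of the £100 excess over £139,900 is £28; credit = £3,875 − £28 = £3,847.
Total: £6,125 + £0 + £3,635 + £3,847 = £13,607.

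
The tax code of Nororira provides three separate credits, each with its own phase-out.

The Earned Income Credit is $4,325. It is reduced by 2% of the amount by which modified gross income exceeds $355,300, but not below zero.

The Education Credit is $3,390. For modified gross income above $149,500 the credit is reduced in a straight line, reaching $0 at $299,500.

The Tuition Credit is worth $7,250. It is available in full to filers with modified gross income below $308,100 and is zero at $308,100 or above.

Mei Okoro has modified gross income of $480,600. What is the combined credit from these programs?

Earned Income Credit: 2% of the $125,300 excess over $355,300 is $2,506; credit = $4,325 − $2,506 = $1,819.
Education Credit: $480,600 is at or above $299,500, so the credit is $0.
Tuition Credit: $480,600 meets or exceeds the $308,100 cutoff, so the credit is $0.
Total: $1,819 + $0 + $0 = $1,819.

$1,819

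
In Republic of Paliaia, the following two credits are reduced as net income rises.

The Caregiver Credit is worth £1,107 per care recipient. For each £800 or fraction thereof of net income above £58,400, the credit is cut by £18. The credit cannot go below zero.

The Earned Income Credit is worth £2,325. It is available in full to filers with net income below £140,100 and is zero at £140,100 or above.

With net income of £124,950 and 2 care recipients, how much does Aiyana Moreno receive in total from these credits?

£3,027

Caregiver Credit: base = 2 × £1,107 = £2,214. income exceeds £58,400 by £66,550, which is 84 full-or-partial £800 increments; reduction = 84 × £18 = £1,512, leaving £702.
Earned Income Credit: £124,950 is below the £140,100 cutoff, so the full £2,325 applies.
Total: £702 + £2,325 = £3,027.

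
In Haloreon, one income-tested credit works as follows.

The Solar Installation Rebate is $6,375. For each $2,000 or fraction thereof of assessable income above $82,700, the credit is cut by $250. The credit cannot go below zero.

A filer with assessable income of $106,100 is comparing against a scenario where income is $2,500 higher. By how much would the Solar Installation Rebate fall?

At $106,100 — income exceeds $82,700 by $23,400, which is 12 full-or-partial $2,000 increments; reduction = 12 × $250 = $3,000, leaving $3,375.
At $108,600 — income exceeds $82,700 by $25,900, which is 13 full-or-partial $2,000 increments; reduction = 13 × $250 = $3,250, leaving $3,125.
Lost: $3,375 − $3,125 = $250.

$250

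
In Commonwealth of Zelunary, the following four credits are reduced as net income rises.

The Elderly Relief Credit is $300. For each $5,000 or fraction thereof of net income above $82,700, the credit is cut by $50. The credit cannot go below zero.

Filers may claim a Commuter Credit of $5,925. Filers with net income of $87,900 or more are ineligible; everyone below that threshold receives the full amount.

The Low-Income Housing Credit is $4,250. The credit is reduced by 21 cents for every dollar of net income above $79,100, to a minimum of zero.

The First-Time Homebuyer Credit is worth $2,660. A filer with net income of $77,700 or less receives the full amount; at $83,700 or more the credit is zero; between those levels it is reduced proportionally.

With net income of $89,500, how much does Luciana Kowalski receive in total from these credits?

$2,266

Elderly Relief Credit: income exceeds $82,700 by $6,800, which is 2 full-or-partial $5,000 increments; reduction = 2 × $50 = $100, leaving $200.
Commuter Credit: $89,500 meets or exceeds the $87,900 cutoff, so the credit is $0.
Low-Income Housing Credit: 21% of the $10,400 excess over $79,100 is $2,184; credit = $4,250 − $2,184 = $2,066.
First-Time Homebuyer Credit: $89,500 is at or above $83,700, so the credit is $0.
Total: $200 + $0 + $2,066 + $0 = $2,266.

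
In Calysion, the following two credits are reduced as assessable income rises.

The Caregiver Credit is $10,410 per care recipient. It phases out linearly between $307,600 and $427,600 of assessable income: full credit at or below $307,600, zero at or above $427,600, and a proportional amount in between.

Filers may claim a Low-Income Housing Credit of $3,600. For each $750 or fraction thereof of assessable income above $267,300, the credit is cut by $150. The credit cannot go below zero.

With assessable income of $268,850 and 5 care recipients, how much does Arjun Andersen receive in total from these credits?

Caregiver Credit: base = 5 × $10,410 = $52,050. $268,850 is at or below the $307,600 threshold, so the full $52,050 applies.
Low-Income Housing Credit: income exceeds $267,300 by $1,550, which is 3 full-or-partial $750 increments; reduction = 3 × $150 = $450, leaving $3,150.
Total: $52,050 + $3,150 = $55,200.

$55,200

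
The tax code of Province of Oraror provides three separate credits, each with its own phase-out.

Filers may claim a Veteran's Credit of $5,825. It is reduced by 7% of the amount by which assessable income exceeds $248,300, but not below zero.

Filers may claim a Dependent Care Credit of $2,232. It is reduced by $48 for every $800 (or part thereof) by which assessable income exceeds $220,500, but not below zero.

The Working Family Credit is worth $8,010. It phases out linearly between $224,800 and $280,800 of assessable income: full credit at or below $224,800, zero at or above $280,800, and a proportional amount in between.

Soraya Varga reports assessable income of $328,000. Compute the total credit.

Veteran's Credit: 7% of the $79,700 excess over $248,300 is $5,579; credit = $5,825 − $5,579 = $246.
Dependent Care Credit: income exceeds $220,500 by $107,500 → 135 increments × $48 = $6,480 ≥ base, so the credit is $0.
Working Family Credit: $328,000 is at or above $280,800, so the credit is $0.
Total: $246 + $0 + $0 = $246.

$246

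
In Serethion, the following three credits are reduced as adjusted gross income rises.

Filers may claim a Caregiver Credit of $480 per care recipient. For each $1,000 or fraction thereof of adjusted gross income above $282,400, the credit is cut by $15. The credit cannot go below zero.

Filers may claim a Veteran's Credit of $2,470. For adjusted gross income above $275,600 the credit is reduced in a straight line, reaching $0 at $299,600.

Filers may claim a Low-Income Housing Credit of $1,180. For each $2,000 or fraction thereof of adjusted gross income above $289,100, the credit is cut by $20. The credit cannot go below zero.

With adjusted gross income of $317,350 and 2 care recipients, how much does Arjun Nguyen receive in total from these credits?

Caregiver Credit: base = 2 × $480 = $960. income exceeds $282,400 by $34,950, which is 35 full-or-partial $1,000 increments; reduction = 35 × $15 = $525, leaving $435.
Veteran's Credit: $317,350 is at or above $299,600, so the credit is $0.
Low-Income Housing Credit: income exceeds $289,100 by $28,250, which is 15 full-or-partial $2,000 increments; reduction = 15 × $20 = $300, leaving $880.
Total: $435 + $0 + $880 = $1,315.

$1,315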